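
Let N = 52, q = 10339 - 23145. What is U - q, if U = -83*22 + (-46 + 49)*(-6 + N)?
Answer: 11118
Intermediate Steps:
q = -12806
U = -1688 (U = -83*22 + (-46 + 49)*(-6 + 52) = -1826 + 3*46 = -1826 + 138 = -1688)
U - q = -1688 - 1*(-12806) = -1688 + 12806 = 11118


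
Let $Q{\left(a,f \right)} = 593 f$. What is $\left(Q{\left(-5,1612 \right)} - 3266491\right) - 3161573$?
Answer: $-5472148$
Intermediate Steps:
$\left(Q{\left(-5,1612 \right)} - 3266491\right) - 3161573 = \left(593 \cdot 1612 - 3266491\right) - 3161573 = \left(955916 - 3266491\right) - 3161573 = -2310575 - 3161573 = -5472148$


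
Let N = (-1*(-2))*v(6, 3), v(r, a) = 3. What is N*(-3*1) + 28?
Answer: 10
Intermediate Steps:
N = 6 (N = -1*(-2)*3 = 2*3 = 6)
N*(-3*1) + 28 = 6*(-3*1) + 28 = 6*(-3) + 28 = -18 + 28 = 10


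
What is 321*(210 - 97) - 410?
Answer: 35863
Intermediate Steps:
321*(210 - 97) - 410 = 321*113 - 410 = 36273 - 410 = 35863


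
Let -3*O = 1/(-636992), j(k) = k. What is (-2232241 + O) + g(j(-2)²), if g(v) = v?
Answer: -4265751333311/1910976 ≈ -2.2322e+6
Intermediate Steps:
O = 1/1910976 (O = -⅓/(-636992) = -⅓*(-1/636992) = 1/1910976 ≈ 5.2329e-7)
(-2232241 + O) + g(j(-2)²) = (-2232241 + 1/1910976) + (-2)² = -4265758977215/1910976 + 4 = -4265751333311/1910976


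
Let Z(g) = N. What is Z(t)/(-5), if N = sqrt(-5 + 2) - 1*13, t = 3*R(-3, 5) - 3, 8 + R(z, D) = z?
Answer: 13/5 - I*sqrt(3)/5 ≈ 2.6 - 0.34641*I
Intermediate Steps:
R(z, D) = -8 + z
t = -36 (t = 3*(-8 - 3) - 3 = 3*(-11) - 3 = -33 - 3 = -36)
N = -13 + I*sqrt(3) (N = sqrt(-3) - 13 = I*sqrt(3) - 13 = -13 + I*sqrt(3) ≈ -13.0 + 1.732*I)
Z(g) = -13 + I*sqrt(3)
Z(t)/(-5) = (-13 + I*sqrt(3))/(-5) = (-13 + I*sqrt(3))*(-1/5) = 13/5 - I*sqrt(3)/5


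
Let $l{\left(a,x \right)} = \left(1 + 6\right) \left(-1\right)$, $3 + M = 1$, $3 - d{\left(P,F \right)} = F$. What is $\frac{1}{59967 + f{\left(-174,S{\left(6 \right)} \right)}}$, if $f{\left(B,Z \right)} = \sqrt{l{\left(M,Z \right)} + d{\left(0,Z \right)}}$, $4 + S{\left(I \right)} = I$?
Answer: $\frac{19989}{1198680365} - \frac{i \sqrt{6}}{3596041095} \approx 1.6676 \cdot 10^{-5} - 6.8116 \cdot 10^{-10} i$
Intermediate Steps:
$d{\left(P,F \right)} = 3 - F$
$M = -2$ ($M = -3 + 1 = -2$)
$S{\left(I \right)} = -4 + I$
$l{\left(a,x \right)} = -7$ ($l{\left(a,x \right)} = 7 \left(-1\right) = -7$)
$f{\left(B,Z \right)} = \sqrt{-4 - Z}$ ($f{\left(B,Z \right)} = \sqrt{-7 - \left(-3 + Z\right)} = \sqrt{-4 - Z}$)
$\frac{1}{59967 + f{\left(-174,S{\left(6 \right)} \right)}} = \frac{1}{59967 + \sqrt{-4 - \left(-4 + 6\right)}} = \frac{1}{59967 + \sqrt{-4 - 2}} = \frac{1}{59967 + \sqrt{-6}} = \frac{1}{59967 + i \sqrt{6}}$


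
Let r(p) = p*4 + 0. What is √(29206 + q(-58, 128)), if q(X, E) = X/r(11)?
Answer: √14135066/22 ≈ 170.89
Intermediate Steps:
r(p) = 4*p (r(p) = 4*p + 0 = 4*p)
q(X, E) = X/44 (q(X, E) = X/((4*11)) = X/44)
√(29206 + q(-58, 128)) = √(29206 + (1/44)*(-58)) = √(29206 - 29/22) = √(642503/22) = √14135066/22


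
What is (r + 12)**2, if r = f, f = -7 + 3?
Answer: 64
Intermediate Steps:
f = -4
r = -4
(r + 12)**2 = (-4 + 12)**2 = 8**2 = 64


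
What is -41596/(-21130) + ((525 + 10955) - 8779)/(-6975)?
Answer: 23305997/14738175 ≈ 1.5813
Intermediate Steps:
-41596/(-21130) + ((525 + 10955) - 8779)/(-6975) = -41596*(-1/21130) + (11480 - 8779)*(-1/6975) = 20798/10565 + 2701*(-1/6975) = 20798/10565 - 2701/6975 = 23305997/14738175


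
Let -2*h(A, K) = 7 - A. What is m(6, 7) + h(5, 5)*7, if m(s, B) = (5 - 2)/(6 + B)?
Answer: -88/13 ≈ -6.7692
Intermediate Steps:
h(A, K) = -7/2 + A/2 (h(A, K) = -(7 - A)/2 = -7/2 + A/2)
m(s, B) = 3/(6 + B)
m(6, 7) + h(5, 5)*7 = 3/(6 + 7) + (-7/2 + (½)*5)*7 = 3/13 + (-7/2 + 5/2)*7 = 3*(1/13) - 1*7 = 3/13 - 7 = -88/13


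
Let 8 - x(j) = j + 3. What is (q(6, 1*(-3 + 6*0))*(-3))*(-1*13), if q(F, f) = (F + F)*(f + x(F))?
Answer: -1872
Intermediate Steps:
x(j) = 5 - j (x(j) = 8 - (j + 3) = 8 - (3 + j) = 8 + (-3 - j) = 5 - j)
q(F, f) = 2*F*(5 + f - F) (q(F, f) = (F + F)*(f + (5 - F)) = (2*F)*(5 + f - F) = 2*F*(5 + f - F))
(q(6, 1*(-3 + 6*0))*(-3))*(-1*13) = ((2*6*(5 + 1*(-3 + 6*0) - 1*6))*(-3))*(-1*13) = ((2*6*(5 + 1*(-3 + 0) - 6))*(-3))*(-13) = ((2*6*(5 + 1*(-3) - 6))*(-3))*(-13) = ((2*6*(5 - 3 - 6))*(-3))*(-13) = ((2*6*(-4))*(-3))*(-13) = -48*(-3)*(-13) = 144*(-13) = -1872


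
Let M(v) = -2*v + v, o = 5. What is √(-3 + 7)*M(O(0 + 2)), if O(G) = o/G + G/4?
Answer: -6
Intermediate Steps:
O(G) = 5/G + G/4
M(v) = -v
√(-3 + 7)*M(O(0 + 2)) = √(-3 + 7)*(-(5/(0 + 2) + (0 + 2)/4)) = √4*(-(5/2 + (¼)*2)) = 2*(-(5*(½) + ½)) = 2*(-(5/2 + ½)) = 2*(-1*3) = 2*(-3) = -6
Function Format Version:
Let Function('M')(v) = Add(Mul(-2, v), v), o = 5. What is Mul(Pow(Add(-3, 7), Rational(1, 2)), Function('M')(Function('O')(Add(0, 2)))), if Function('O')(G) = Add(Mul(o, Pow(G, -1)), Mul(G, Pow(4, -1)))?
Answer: -6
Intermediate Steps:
Function('O')(G) = Add(Mul(5, Pow(G, -1)), Mul(Rational(1, 4), G)) (Function('O')(G) = Add(Mul(5, Pow(G, -1)), Mul(G, Pow(4, -1))) = Add(Mul(5, Pow(G, -1)), Mul(G, Rational(1, 4))) = Add(Mul(5, Pow(G, -1)), Mul(Rational(1, 4), G)))
Function('M')(v) = Mul(-1, v)
Mul(Pow(Add(-3, 7), Rational(1, 2)), Function('M')(Function('O')(Add(0, 2)))) = Mul(Pow(Add(-3, 7), Rational(1, 2)), Mul(-1, Add(Mul(5, Pow(Add(0, 2), -1)), Mul(Rational(1, 4), Add(0, 2))))) = Mul(Pow(4, Rational(1, 2)), Mul(-1, Add(Mul(5, Pow(2, -1)), Mul(Rational(1, 4), 2)))) = Mul(2, Mul(-1, Add(Mul(5, Rational(1, 2)), Rational(1, 2)))) = Mul(2, Mul(-1, Add(Rational(5, 2), Rational(1, 2)))) = Mul(2, Mul(-1, 3)) = Mul(2, -3) = -6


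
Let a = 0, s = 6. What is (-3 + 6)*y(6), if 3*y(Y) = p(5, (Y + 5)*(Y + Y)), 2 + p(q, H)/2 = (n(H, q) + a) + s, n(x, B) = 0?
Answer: 8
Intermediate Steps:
p(q, H) = 8 (p(q, H) = -4 + 2*((0 + 0) + 6) = -4 + 2*(0 + 6) = -4 + 2*6 = -4 + 12 = 8)
y(Y) = 8/3 (y(Y) = (⅓)*8 = 8/3)
(-3 + 6)*y(6) = (-3 + 6)*(8/3) = 3*(8/3) = 8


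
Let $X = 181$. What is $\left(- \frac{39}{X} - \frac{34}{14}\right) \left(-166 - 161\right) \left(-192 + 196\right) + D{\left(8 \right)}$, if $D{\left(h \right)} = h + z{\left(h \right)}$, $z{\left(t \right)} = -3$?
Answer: $\frac{4388135}{1267} \approx 3463.4$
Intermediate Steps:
$D{\left(h \right)} = -3 + h$ ($D{\left(h \right)} = h - 3 = -3 + h$)
$\left(- \frac{39}{X} - \frac{34}{14}\right) \left(-166 - 161\right) \left(-192 + 196\right) + D{\left(8 \right)} = \left(- \frac{39}{181} - \frac{34}{14}\right) \left(-166 - 161\right) \left(-192 + 196\right) + \left(-3 + 8\right) = \left(\left(-39\right) \frac{1}{181} - \frac{17}{7}\right) \left(\left(-327\right) 4\right) + 5 = \left(- \frac{39}{181} - \frac{17}{7}\right) \left(-1308\right) + 5 = \left(- \frac{3350}{1267}\right) \left(-1308\right) + 5 = \frac{4381800}{1267} + 5 = \frac{4388135}{1267}$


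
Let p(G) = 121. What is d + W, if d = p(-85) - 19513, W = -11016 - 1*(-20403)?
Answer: -10005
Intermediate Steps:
W = 9387 (W = -11016 + 20403 = 9387)
d = -19392 (d = 121 - 19513 = -19392)
d + W = -19392 + 9387 = -10005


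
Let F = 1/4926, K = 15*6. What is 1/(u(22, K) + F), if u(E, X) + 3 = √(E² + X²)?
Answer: 72791502/208076486255 + 48530952*√2146/208076486255 ≈ 0.011154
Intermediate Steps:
K = 90
F = 1/4926 ≈ 0.00020300
u(E, X) = -3 + √(E² + X²)
1/(u(22, K) + F) = 1/((-3 + √(22² + 90²)) + 1/4926) = 1/((-3 + √(484 + 8100)) + 1/4926) = 1/((-3 + √8584) + 1/4926) = 1/((-3 + 2*√2146) + 1/4926) = 1/(-14777/4926 + 2*√2146)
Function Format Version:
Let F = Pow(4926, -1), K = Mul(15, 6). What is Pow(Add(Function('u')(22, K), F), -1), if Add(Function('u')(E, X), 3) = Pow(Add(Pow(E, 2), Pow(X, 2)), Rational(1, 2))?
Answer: Add(Rational(72791502, 208076486255), Mul(Rational(48530952, 208076486255), Pow(2146, Rational(1, 2)))) ≈ 0.011154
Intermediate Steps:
K = 90
F = Rational(1, 4926) ≈ 0.00020300
Function('u')(E, X) = Add(-3, Pow(Add(Pow(E, 2), Pow(X, 2)), Rational(1, 2)))
Pow(Add(Function('u')(22, K), F), -1) = Pow(Add(Add(-3, Pow(Add(Pow(22, 2), Pow(90, 2)), Rational(1, 2))), Rational(1, 4926)), -1) = Pow(Add(Add(-3, Pow(Add(484, 8100), Rational(1, 2))), Rational(1, 4926)), -1) = Pow(Add(Add(-3, Pow(8584, Rational(1, 2))), Rational(1, 4926)), -1) = Pow(Add(Add(-3, Mul(2, Pow(2146, Rational(1, 2)))), Rational(1, 4926)), -1) = Pow(Add(Rational(-14777, 4926), Mul(2, Pow(2146, Rational(1, 2)))), -1)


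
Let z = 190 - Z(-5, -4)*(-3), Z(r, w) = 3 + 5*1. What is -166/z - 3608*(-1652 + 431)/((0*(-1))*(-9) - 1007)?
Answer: -471457957/107749 ≈ -4375.5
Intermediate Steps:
Z(r, w) = 8 (Z(r, w) = 3 + 5 = 8)
z = 214 (z = 190 - 8*(-3) = 190 - 1*(-24) = 190 + 24 = 214)
-166/z - 3608*(-1652 + 431)/((0*(-1))*(-9) - 1007) = -166/214 - 3608*(-1652 + 431)/((0*(-1))*(-9) - 1007) = -166*1/214 - 3608*(-1221/(0*(-9) - 1007)) = -83/107 - 3608*(-1221/(0 - 1007)) = -83/107 - 3608/((-1007*(-1/1221))) = -83/107 - 3608/1007/1221 = -83/107 - 3608*1221/1007 = -83/107 - 4405368/1007 = -471457957/107749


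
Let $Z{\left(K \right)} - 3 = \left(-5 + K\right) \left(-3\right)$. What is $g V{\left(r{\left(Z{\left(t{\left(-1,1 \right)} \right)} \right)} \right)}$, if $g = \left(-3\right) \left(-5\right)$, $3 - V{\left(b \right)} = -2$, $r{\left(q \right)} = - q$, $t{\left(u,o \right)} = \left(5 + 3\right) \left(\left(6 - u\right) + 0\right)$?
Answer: $75$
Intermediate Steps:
$t{\left(u,o \right)} = 48 - 8 u$ ($t{\left(u,o \right)} = 8 \left(6 - u\right) = 48 - 8 u$)
$Z{\left(K \right)} = 18 - 3 K$ ($Z{\left(K \right)} = 3 + \left(-5 + K\right) \left(-3\right) = 3 - \left(-15 + 3 K\right) = 18 - 3 K$)
$V{\left(b \right)} = 5$ ($V{\left(b \right)} = 3 - -2 = 3 + 2 = 5$)
$g = 15$
$g V{\left(r{\left(Z{\left(t{\left(-1,1 \right)} \right)} \right)} \right)} = 15 \cdot 5 = 75$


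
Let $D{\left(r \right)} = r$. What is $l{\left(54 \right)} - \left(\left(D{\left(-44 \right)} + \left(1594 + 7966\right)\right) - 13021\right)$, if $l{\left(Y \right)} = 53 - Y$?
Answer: $3504$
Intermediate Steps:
$l{\left(54 \right)} - \left(\left(D{\left(-44 \right)} + \left(1594 + 7966\right)\right) - 13021\right) = \left(53 - 54\right) - \left(\left(-44 + \left(1594 + 7966\right)\right) - 13021\right) = \left(53 - 54\right) - \left(\left(-44 + 9560\right) - 13021\right) = -1 - \left(9516 - 13021\right) = -1 - -3505 = -1 + 3505 = 3504$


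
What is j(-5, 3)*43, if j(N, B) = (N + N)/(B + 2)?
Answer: -86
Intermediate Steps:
j(N, B) = 2*N/(2 + B) (j(N, B) = (2*N)/(2 + B) = 2*N/(2 + B))
j(-5, 3)*43 = (2*(-5)/(2 + 3))*43 = (2*(-5)/5)*43 = (2*(-5)*(1/5))*43 = -2*43 = -86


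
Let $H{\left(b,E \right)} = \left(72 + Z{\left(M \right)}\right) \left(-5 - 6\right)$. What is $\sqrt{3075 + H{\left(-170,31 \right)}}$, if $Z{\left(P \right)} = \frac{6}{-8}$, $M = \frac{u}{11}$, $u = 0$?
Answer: $\frac{\sqrt{9165}}{2} \approx 47.867$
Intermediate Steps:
$M = 0$ ($M = \frac{0}{11} = 0 \cdot \frac{1}{11} = 0$)
$Z{\left(P \right)} = - \frac{3}{4}$ ($Z{\left(P \right)} = 6 \left(- \frac{1}{8}\right) = - \frac{3}{4}$)
$H{\left(b,E \right)} = - \frac{3135}{4}$ ($H{\left(b,E \right)} = \left(72 - \frac{3}{4}\right) \left(-5 - 6\right) = \frac{285}{4} \left(-11\right) = - \frac{3135}{4}$)
$\sqrt{3075 + H{\left(-170,31 \right)}} = \sqrt{3075 - \frac{3135}{4}} = \sqrt{\frac{9165}{4}} = \frac{\sqrt{9165}}{2}$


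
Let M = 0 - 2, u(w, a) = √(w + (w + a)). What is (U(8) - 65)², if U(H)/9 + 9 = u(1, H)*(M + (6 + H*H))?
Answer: 3766756 - 178704*√10 ≈ 3.2016e+6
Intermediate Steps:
u(w, a) = √(a + 2*w) (u(w, a) = √(w + (a + w)) = √(a + 2*w))
M = -2
U(H) = -81 + 9*√(2 + H)*(4 + H²) (U(H) = -81 + 9*(√(H + 2*1)*(-2 + (6 + H*H))) = -81 + 9*(√(H + 2)*(-2 + (6 + H²))) = -81 + 9*(√(2 + H)*(4 + H²)) = -81 + 9*√(2 + H)*(4 + H²))
(U(8) - 65)² = ((-81 + 36*√(2 + 8) + 9*8²*√(2 + 8)) - 65)² = ((-81 + 36*√10 + 9*64*√10) - 65)² = ((-81 + 36*√10 + 576*√10) - 65)² = ((-81 + 612*√10) - 65)² = (-146 + 612*√10)²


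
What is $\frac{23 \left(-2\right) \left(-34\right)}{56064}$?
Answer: $\frac{391}{14016} \approx 0.027897$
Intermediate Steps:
$\frac{23 \left(-2\right) \left(-34\right)}{56064} = \left(-46\right) \left(-34\right) \frac{1}{56064} = 1564 \cdot \frac{1}{56064} = \frac{391}{14016}$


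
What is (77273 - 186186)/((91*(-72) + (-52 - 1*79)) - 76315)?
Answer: 108913/82998 ≈ 1.3122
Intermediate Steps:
(77273 - 186186)/((91*(-72) + (-52 - 1*79)) - 76315) = -108913/((-6552 + (-52 - 79)) - 76315) = -108913/((-6552 - 131) - 76315) = -108913/(-6683 - 76315) = -108913/(-82998) = -108913*(-1/82998) = 108913/82998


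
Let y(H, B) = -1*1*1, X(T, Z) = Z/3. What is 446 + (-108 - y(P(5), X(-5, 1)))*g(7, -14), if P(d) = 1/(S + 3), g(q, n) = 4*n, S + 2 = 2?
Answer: 6438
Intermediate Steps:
X(T, Z) = Z/3 (X(T, Z) = Z*(⅓) = Z/3)
S = 0 (S = -2 + 2 = 0)
P(d) = ⅓ (P(d) = 1/(0 + 3) = 1/3 = ⅓)
y(H, B) = -1 (y(H, B) = -1*1 = -1)
446 + (-108 - y(P(5), X(-5, 1)))*g(7, -14) = 446 + (-108 - 1*(-1))*(4*(-14)) = 446 + (-108 + 1)*(-56) = 446 - 107*(-56) = 446 + 5992 = 6438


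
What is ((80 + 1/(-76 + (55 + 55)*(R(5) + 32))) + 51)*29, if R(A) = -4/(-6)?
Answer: 40087135/10552 ≈ 3799.0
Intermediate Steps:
R(A) = ⅔ (R(A) = -4*(-⅙) = ⅔)
((80 + 1/(-76 + (55 + 55)*(R(5) + 32))) + 51)*29 = ((80 + 1/(-76 + (55 + 55)*(⅔ + 32))) + 51)*29 = ((80 + 1/(-76 + 110*(98/3))) + 51)*29 = ((80 + 1/(-76 + 10780/3)) + 51)*29 = ((80 + 1/(10552/3)) + 51)*29 = ((80 + 3/10552) + 51)*29 = (844163/10552 + 51)*29 = (1382315/10552)*29 = 40087135/10552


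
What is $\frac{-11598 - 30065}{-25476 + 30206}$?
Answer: $- \frac{41663}{4730} \approx -8.8082$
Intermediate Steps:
$\frac{-11598 - 30065}{-25476 + 30206} = - \frac{41663}{4730}$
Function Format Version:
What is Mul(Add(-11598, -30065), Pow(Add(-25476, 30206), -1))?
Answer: Rational(-41663, 4730) ≈ -8.8082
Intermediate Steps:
Mul(Add(-11598, -30065), Pow(Add(-25476, 30206), -1)) = Mul(-41663, Pow(4730, -1)) = Mul(-41663, Rational(1, 4730)) = Rational(-41663, 4730)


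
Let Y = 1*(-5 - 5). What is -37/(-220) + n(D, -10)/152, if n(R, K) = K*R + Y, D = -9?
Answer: 2903/4180 ≈ 0.69450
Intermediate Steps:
Y = -10 (Y = 1*(-10) = -10)
n(R, K) = -10 + K*R (n(R, K) = K*R - 10 = -10 + K*R)
-37/(-220) + n(D, -10)/152 = -37/(-220) + (-10 - 10*(-9))/152 = -37*(-1/220) + (-10 + 90)*(1/152) = 37/220 + 80*(1/152) = 37/220 + 10/19 = 2903/4180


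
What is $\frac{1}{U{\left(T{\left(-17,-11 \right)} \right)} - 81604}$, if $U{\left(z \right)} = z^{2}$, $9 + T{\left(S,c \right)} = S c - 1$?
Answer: $- \frac{1}{50275} \approx -1.9891 \cdot 10^{-5}$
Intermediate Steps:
$T{\left(S,c \right)} = -10 + S c$ ($T{\left(S,c \right)} = -9 + \left(S c - 1\right) = -9 + \left(-1 + S c\right) = -10 + S c$)
$\frac{1}{U{\left(T{\left(-17,-11 \right)} \right)} - 81604} = \frac{1}{\left(-10 - -187\right)^{2} - 81604} = \frac{1}{\left(-10 + 187\right)^{2} - 81604} = \frac{1}{177^{2} - 81604} = \frac{1}{31329 - 81604} = \frac{1}{-50275} = - \frac{1}{50275}$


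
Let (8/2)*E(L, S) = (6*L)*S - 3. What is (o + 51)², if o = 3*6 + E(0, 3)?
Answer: 74529/16 ≈ 4658.1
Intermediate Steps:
E(L, S) = -¾ + 3*L*S/2 (E(L, S) = ((6*L)*S - 3)/4 = (6*L*S - 3)/4 = (-3 + 6*L*S)/4 = -¾ + 3*L*S/2)
o = 69/4 (o = 3*6 + (-¾ + (3/2)*0*3) = 18 + (-¾ + 0) = 18 - ¾ = 69/4 ≈ 17.250)
(o + 51)² = (69/4 + 51)² = (273/4)² = 74529/16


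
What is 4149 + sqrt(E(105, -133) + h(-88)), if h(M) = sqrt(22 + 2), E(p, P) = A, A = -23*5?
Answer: 4149 + sqrt(-115 + 2*sqrt(6)) ≈ 4149.0 + 10.493*I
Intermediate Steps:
A = -115
E(p, P) = -115
h(M) = 2*sqrt(6) (h(M) = sqrt(24) = 2*sqrt(6))
4149 + sqrt(E(105, -133) + h(-88)) = 4149 + sqrt(-115 + 2*sqrt(6))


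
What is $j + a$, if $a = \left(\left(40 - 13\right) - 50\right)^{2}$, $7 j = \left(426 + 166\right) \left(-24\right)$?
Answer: $- \frac{10505}{7} \approx -1500.7$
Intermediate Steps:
$j = - \frac{14208}{7}$ ($j = \frac{\left(426 + 166\right) \left(-24\right)}{7} = \frac{592 \left(-24\right)}{7} = \frac{1}{7} \left(-14208\right) = - \frac{14208}{7} \approx -2029.7$)
$a = 529$ ($a = \left(\left(40 - 13\right) - 50\right)^{2} = \left(27 - 50\right)^{2} = \left(-23\right)^{2} = 529$)
$j + a = - \frac{14208}{7} + 529 = - \frac{10505}{7}$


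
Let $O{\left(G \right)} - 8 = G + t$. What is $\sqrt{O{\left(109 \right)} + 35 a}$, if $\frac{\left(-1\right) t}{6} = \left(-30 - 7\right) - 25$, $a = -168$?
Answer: $3 i \sqrt{599} \approx 73.423 i$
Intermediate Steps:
$t = 372$ ($t = - 6 \left(\left(-30 - 7\right) - 25\right) = - 6 \left(-37 - 25\right) = \left(-6\right) \left(-62\right) = 372$)
$O{\left(G \right)} = 380 + G$ ($O{\left(G \right)} = 8 + \left(G + 372\right) = 8 + \left(372 + G\right) = 380 + G$)
$\sqrt{O{\left(109 \right)} + 35 a} = \sqrt{\left(380 + 109\right) + 35 \left(-168\right)} = \sqrt{489 - 5880} = \sqrt{-5391} = 3 i \sqrt{599}$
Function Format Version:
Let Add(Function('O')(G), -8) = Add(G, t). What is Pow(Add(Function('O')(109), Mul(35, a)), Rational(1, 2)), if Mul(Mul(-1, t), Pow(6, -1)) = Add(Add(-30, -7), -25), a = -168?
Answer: Mul(3, I, Pow(599, Rational(1, 2))) ≈ Mul(73.423, I)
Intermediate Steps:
t = 372 (t = Mul(-6, Add(Add(-30, -7), -25)) = Mul(-6, Add(-37, -25)) = Mul(-6, -62) = 372)
Function('O')(G) = Add(380, G) (Function('O')(G) = Add(8, Add(G, 372)) = Add(8, Add(372, G)) = Add(380, G))
Pow(Add(Function('O')(109), Mul(35, a)), Rational(1, 2)) = Pow(Add(Add(380, 109), Mul(35, -168)), Rational(1, 2)) = Pow(Add(489, -5880), Rational(1, 2)) = Pow(-5391, Rational(1, 2)) = Mul(3, I, Pow(599, Rational(1, 2)))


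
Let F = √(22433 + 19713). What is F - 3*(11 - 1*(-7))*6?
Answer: -324 + √42146 ≈ -118.71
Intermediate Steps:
F = √42146 ≈ 205.29
F - 3*(11 - 1*(-7))*6 = √42146 - 3*(11 - 1*(-7))*6 = √42146 - 3*(11 + 7)*6 = √42146 - 3*18*6 = √42146 - 54*6 = √42146 - 1*324 = √42146 - 324 = -324 + √42146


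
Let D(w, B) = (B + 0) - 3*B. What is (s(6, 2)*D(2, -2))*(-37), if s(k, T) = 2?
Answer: -296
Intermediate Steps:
D(w, B) = -2*B (D(w, B) = B - 3*B = -2*B)
(s(6, 2)*D(2, -2))*(-37) = (2*(-2*(-2)))*(-37) = (2*4)*(-37) = 8*(-37) = -296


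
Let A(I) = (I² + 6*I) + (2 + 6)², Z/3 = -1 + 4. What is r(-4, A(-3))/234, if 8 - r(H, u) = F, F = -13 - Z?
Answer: 5/39 ≈ 0.12821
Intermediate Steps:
Z = 9 (Z = 3*(-1 + 4) = 3*3 = 9)
A(I) = 64 + I² + 6*I (A(I) = (I² + 6*I) + 8² = (I² + 6*I) + 64 = 64 + I² + 6*I)
F = -22 (F = -13 - 1*9 = -13 - 9 = -22)
r(H, u) = 30 (r(H, u) = 8 - 1*(-22) = 8 + 22 = 30)
r(-4, A(-3))/234 = 30/234 = 30*(1/234) = 5/39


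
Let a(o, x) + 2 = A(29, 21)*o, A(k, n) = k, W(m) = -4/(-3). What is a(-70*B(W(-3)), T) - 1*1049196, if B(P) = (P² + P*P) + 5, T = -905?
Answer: -9599092/9 ≈ -1.0666e+6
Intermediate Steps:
W(m) = 4/3 (W(m) = -4*(-⅓) = 4/3)
B(P) = 5 + 2*P² (B(P) = (P² + P²) + 5 = 2*P² + 5 = 5 + 2*P²)
a(o, x) = -2 + 29*o
a(-70*B(W(-3)), T) - 1*1049196 = (-2 + 29*(-70*(5 + 2*(4/3)²))) - 1*1049196 = (-2 + 29*(-70*(5 + 2*(16/9)))) - 1049196 = (-2 + 29*(-70*(5 + 32/9))) - 1049196 = (-2 + 29*(-70*77/9)) - 1049196 = (-2 + 29*(-5390/9)) - 1049196 = (-2 - 156310/9) - 1049196 = -156328/9 - 1049196 = -9599092/9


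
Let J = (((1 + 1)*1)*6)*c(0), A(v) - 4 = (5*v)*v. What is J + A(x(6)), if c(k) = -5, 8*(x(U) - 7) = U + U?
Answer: 1221/4 ≈ 305.25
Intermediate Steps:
x(U) = 7 + U/4 (x(U) = 7 + (U + U)/8 = 7 + (2*U)/8 = 7 + U/4)
A(v) = 4 + 5*v² (A(v) = 4 + (5*v)*v = 4 + 5*v²)
J = -60 (J = (((1 + 1)*1)*6)*(-5) = ((2*1)*6)*(-5) = (2*6)*(-5) = 12*(-5) = -60)
J + A(x(6)) = -60 + (4 + 5*(7 + (¼)*6)²) = -60 + (4 + 5*(7 + 3/2)²) = -60 + (4 + 5*(17/2)²) = -60 + (4 + 5*(289/4)) = -60 + (4 + 1445/4) = -60 + 1461/4 = 1221/4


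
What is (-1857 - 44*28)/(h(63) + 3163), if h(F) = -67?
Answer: -3089/3096 ≈ -0.99774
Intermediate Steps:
(-1857 - 44*28)/(h(63) + 3163) = (-1857 - 44*28)/(-67 + 3163) = (-1857 - 1232)/3096 = -3089*1/3096 = -3089/3096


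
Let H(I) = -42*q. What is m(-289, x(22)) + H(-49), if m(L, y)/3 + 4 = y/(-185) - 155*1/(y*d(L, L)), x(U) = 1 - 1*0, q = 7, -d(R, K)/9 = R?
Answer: -49112146/160395 ≈ -306.19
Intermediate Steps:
d(R, K) = -9*R
x(U) = 1 (x(U) = 1 + 0 = 1)
H(I) = -294 (H(I) = -42*7 = -294)
m(L, y) = -12 - 3*y/185 + 155/(3*L*y) (m(L, y) = -12 + 3*(y/(-185) - 155*(-1/(9*L*y))) = -12 + 3*(y*(-1/185) - 155*(-1/(9*L*y))) = -12 + 3*(-y/185 - (-155)/(9*L*y)) = -12 + 3*(-y/185 + 155/(9*L*y)) = -12 + (-3*y/185 + 155/(3*L*y)) = -12 - 3*y/185 + 155/(3*L*y))
m(-289, x(22)) + H(-49) = (-12 - 3/185*1 + (155/3)/(-289*1)) - 294 = (-12 - 3/185 + (155/3)*(-1/289)*1) - 294 = (-12 - 3/185 - 155/867) - 294 = -1956016/160395 - 294 = -49112146/160395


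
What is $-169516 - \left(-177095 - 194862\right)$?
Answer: $202441$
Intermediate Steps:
$-169516 - \left(-177095 - 194862\right) = -169516 - -371957 = -169516 + 371957 = 202441$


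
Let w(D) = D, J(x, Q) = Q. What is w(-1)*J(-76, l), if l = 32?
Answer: -32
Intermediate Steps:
w(-1)*J(-76, l) = -1*32 = -32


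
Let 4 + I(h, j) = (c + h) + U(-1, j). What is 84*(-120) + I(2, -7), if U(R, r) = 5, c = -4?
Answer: -10081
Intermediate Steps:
I(h, j) = -3 + h (I(h, j) = -4 + ((-4 + h) + 5) = -4 + (1 + h) = -3 + h)
84*(-120) + I(2, -7) = 84*(-120) + (-3 + 2) = -10080 - 1 = -10081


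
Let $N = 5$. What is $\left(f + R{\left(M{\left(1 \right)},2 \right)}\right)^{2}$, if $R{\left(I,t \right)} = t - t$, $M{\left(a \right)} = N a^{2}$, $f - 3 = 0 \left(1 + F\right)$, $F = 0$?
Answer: $9$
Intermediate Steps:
$f = 3$ ($f = 3 + 0 \left(1 + 0\right) = 3 + 0 \cdot 1 = 3 + 0 = 3$)
$M{\left(a \right)} = 5 a^{2}$
$R{\left(I,t \right)} = 0$
$\left(f + R{\left(M{\left(1 \right)},2 \right)}\right)^{2} = \left(3 + 0\right)^{2} = 3^{2} = 9$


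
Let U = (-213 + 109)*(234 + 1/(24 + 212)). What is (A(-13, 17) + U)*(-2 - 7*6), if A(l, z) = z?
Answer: 63133268/59 ≈ 1.0701e+6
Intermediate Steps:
U = -1435850/59 (U = -104*(234 + 1/236) = -104*55225/236 = -1435850/59 ≈ -24336.)
(A(-13, 17) + U)*(-2 - 7*6) = (17 - 1435850/59)*(-2 - 7*6) = -1434847*(-2 - 42)/59 = -1434847/59*(-44) = 63133268/59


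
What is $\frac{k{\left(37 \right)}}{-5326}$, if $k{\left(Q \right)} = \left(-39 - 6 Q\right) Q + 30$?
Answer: $\frac{9627}{5326} \approx 1.8075$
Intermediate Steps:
$k{\left(Q \right)} = 30 + Q \left(-39 - 6 Q\right)$ ($k{\left(Q \right)} = \left(-39 - 6 Q\right) Q + 30 = Q \left(-39 - 6 Q\right) + 30 = 30 + Q \left(-39 - 6 Q\right)$)
$\frac{k{\left(37 \right)}}{-5326} = \frac{30 - 1443 - 6 \cdot 37^{2}}{-5326} = \left(30 - 1443 - 8214\right) \left(- \frac{1}{5326}\right) = \left(-9627\right) \left(- \frac{1}{5326}\right) = \frac{9627}{5326}$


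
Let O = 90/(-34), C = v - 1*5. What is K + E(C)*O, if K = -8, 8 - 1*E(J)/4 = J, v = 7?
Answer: -1216/17 ≈ -71.529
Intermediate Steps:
C = 2 (C = 7 - 1*5 = 7 - 5 = 2)
E(J) = 32 - 4*J
O = -45/17 (O = 90*(-1/34) = -45/17 ≈ -2.6471)
K + E(C)*O = -8 + (32 - 4*2)*(-45/17) = -8 + (32 - 8)*(-45/17) = -8 + 24*(-45/17) = -8 - 1080/17 = -1216/17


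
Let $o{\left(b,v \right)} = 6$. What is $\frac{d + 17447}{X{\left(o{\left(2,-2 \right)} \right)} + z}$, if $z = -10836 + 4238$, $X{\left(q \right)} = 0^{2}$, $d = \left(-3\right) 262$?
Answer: $- \frac{16661}{6598} \approx -2.5252$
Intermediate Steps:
$d = -786$
$X{\left(q \right)} = 0$
$z = -6598$
$\frac{d + 17447}{X{\left(o{\left(2,-2 \right)} \right)} + z} = \frac{-786 + 17447}{0 - 6598} = \frac{16661}{-6598} = 16661 \left(- \frac{1}{6598}\right) = - \frac{16661}{6598}$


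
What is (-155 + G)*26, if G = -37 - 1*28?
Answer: -5720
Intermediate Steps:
G = -65 (G = -37 - 28 = -65)
(-155 + G)*26 = (-155 - 65)*26 = -220*26 = -5720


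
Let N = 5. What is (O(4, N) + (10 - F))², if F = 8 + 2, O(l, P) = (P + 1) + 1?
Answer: 49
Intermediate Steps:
O(l, P) = 2 + P (O(l, P) = (1 + P) + 1 = 2 + P)
F = 10
(O(4, N) + (10 - F))² = ((2 + 5) + (10 - 1*10))² = (7 + (10 - 10))² = (7 + 0)² = 7² = 49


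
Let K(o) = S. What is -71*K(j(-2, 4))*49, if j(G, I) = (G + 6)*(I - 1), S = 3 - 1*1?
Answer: -6958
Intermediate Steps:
S = 2 (S = 3 - 1 = 2)
j(G, I) = (-1 + I)*(6 + G) (j(G, I) = (6 + G)*(-1 + I) = (-1 + I)*(6 + G))
K(o) = 2
-71*K(j(-2, 4))*49 = -71*2*49 = -142*49 = -6958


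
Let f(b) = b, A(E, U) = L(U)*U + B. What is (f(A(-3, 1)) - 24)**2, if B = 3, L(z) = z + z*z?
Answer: 361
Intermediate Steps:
L(z) = z + z**2
A(E, U) = 3 + U**2*(1 + U) (A(E, U) = (U*(1 + U))*U + 3 = U**2*(1 + U) + 3 = 3 + U**2*(1 + U))
(f(A(-3, 1)) - 24)**2 = ((3 + 1**2*(1 + 1)) - 24)**2 = ((3 + 1*2) - 24)**2 = ((3 + 2) - 24)**2 = (5 - 24)**2 = (-19)**2 = 361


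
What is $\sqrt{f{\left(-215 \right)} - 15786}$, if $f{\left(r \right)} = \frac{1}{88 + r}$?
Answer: $\frac{i \sqrt{254612521}}{127} \approx 125.64 i$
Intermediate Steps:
$\sqrt{f{\left(-215 \right)} - 15786} = \sqrt{\frac{1}{88 - 215} - 15786} = \sqrt{\frac{1}{-127} - 15786} = \sqrt{- \frac{1}{127} - 15786} = \sqrt{- \frac{2004823}{127}} = \frac{i \sqrt{254612521}}{127}$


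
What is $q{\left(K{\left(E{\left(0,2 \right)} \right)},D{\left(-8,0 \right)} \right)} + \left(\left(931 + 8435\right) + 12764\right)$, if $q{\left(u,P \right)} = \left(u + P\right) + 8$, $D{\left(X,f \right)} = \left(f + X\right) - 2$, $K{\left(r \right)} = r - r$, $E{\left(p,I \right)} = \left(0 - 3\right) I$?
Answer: $22128$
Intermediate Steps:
$E{\left(p,I \right)} = - 3 I$
$K{\left(r \right)} = 0$
$D{\left(X,f \right)} = -2 + X + f$ ($D{\left(X,f \right)} = \left(X + f\right) - 2 = -2 + X + f$)
$q{\left(u,P \right)} = 8 + P + u$ ($q{\left(u,P \right)} = \left(P + u\right) + 8 = 8 + P + u$)
$q{\left(K{\left(E{\left(0,2 \right)} \right)},D{\left(-8,0 \right)} \right)} + \left(\left(931 + 8435\right) + 12764\right) = \left(8 - 10 + 0\right) + \left(\left(931 + 8435\right) + 12764\right) = \left(8 - 10 + 0\right) + \left(9366 + 12764\right) = -2 + 22130 = 22128$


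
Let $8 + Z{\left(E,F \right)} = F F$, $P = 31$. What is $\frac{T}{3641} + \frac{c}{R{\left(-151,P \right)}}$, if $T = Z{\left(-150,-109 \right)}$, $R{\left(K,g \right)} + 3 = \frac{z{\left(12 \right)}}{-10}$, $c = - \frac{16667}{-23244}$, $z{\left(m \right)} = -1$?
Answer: $\frac{3698229439}{1227155358} \approx 3.0137$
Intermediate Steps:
$c = \frac{16667}{23244}$ ($c = \left(-16667\right) \left(- \frac{1}{23244}\right) = \frac{16667}{23244} \approx 0.71704$)
$R{\left(K,g \right)} = - \frac{29}{10}$ ($R{\left(K,g \right)} = -3 - \frac{1}{-10} = -3 - - \frac{1}{10} = -3 + \frac{1}{10} = - \frac{29}{10}$)
$Z{\left(E,F \right)} = -8 + F^{2}$ ($Z{\left(E,F \right)} = -8 + F F = -8 + F^{2}$)
$T = 11873$ ($T = -8 + \left(-109\right)^{2} = -8 + 11881 = 11873$)
$\frac{T}{3641} + \frac{c}{R{\left(-151,P \right)}} = \frac{11873}{3641} + \frac{16667}{23244 \left(- \frac{29}{10}\right)} = 11873 \cdot \frac{1}{3641} + \frac{16667}{23244} \left(- \frac{10}{29}\right) = \frac{11873}{3641} - \frac{83335}{337038} = \frac{3698229439}{1227155358}$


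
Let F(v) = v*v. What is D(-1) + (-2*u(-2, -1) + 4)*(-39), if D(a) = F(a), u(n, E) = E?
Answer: -233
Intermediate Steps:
F(v) = v²
D(a) = a²
D(-1) + (-2*u(-2, -1) + 4)*(-39) = (-1)² + (-2*(-1) + 4)*(-39) = 1 + (2 + 4)*(-39) = 1 + 6*(-39) = 1 - 234 = -233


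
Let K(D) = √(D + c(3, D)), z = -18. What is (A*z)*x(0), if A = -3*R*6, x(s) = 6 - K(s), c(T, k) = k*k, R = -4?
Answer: -7776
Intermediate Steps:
c(T, k) = k²
K(D) = √(D + D²)
x(s) = 6 - √(s*(1 + s))
A = 72 (A = -3*(-4)*6 = 12*6 = 72)
(A*z)*x(0) = (72*(-18))*(6 - √(0*(1 + 0))) = -1296*(6 - √(0*1)) = -1296*(6 - √0) = -1296*(6 - 1*0) = -1296*(6 + 0) = -1296*6 = -7776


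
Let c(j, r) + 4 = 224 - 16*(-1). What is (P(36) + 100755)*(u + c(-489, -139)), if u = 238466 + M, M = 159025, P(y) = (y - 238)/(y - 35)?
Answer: 39992643031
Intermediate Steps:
c(j, r) = 236 (c(j, r) = -4 + (224 - 16*(-1)) = -4 + (224 - 1*(-16)) = -4 + (224 + 16) = -4 + 240 = 236)
P(y) = (-238 + y)/(-35 + y)
u = 397491 (u = 238466 + 159025 = 397491)
(P(36) + 100755)*(u + c(-489, -139)) = ((-238 + 36)/(-35 + 36) + 100755)*(397491 + 236) = (-202/1 + 100755)*397727 = (1*(-202) + 100755)*397727 = (-202 + 100755)*397727 = 100553*397727 = 39992643031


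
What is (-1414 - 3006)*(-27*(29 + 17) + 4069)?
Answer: -12495340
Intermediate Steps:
(-1414 - 3006)*(-27*(29 + 17) + 4069) = -4420*(-27*46 + 4069) = -4420*(-1242 + 4069) = -4420*2827 = -12495340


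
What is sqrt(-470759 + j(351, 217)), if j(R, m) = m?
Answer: I*sqrt(470542) ≈ 685.96*I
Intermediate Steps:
sqrt(-470759 + j(351, 217)) = sqrt(-470759 + 217) = sqrt(-470542) = I*sqrt(470542)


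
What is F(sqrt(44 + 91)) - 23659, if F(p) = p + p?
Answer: -23659 + 6*sqrt(15) ≈ -23636.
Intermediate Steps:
F(p) = 2*p
F(sqrt(44 + 91)) - 23659 = 2*sqrt(44 + 91) - 23659 = 2*sqrt(135) - 23659 = 2*(3*sqrt(15)) - 23659 = 6*sqrt(15) - 23659 = -23659 + 6*sqrt(15)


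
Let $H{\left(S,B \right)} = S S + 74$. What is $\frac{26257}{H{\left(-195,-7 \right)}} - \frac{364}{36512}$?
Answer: $\frac{1088511}{1602616} \approx 0.67921$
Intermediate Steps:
$H{\left(S,B \right)} = 74 + S^{2}$ ($H{\left(S,B \right)} = S^{2} + 74 = 74 + S^{2}$)
$\frac{26257}{H{\left(-195,-7 \right)}} - \frac{364}{36512} = \frac{26257}{74 + \left(-195\right)^{2}} - \frac{364}{36512} = \frac{26257}{74 + 38025} - \frac{13}{1304} = \frac{26257}{38099} - \frac{13}{1304} = 26257 \cdot \frac{1}{38099} - \frac{13}{1304} = \frac{847}{1229} - \frac{13}{1304} = \frac{1088511}{1602616}$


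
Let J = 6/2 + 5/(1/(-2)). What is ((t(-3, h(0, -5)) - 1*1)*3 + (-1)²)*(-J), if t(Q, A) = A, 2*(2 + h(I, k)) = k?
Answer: -217/2 ≈ -108.50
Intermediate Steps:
h(I, k) = -2 + k/2
J = -7 (J = 6*(½) + 5/(-½) = 3 + 5*(-2) = 3 - 10 = -7)
((t(-3, h(0, -5)) - 1*1)*3 + (-1)²)*(-J) = (((-2 + (½)*(-5)) - 1*1)*3 + (-1)²)*(-1*(-7)) = (((-2 - 5/2) - 1)*3 + 1)*7 = ((-9/2 - 1)*3 + 1)*7 = (-11/2*3 + 1)*7 = (-33/2 + 1)*7 = -31/2*7 = -217/2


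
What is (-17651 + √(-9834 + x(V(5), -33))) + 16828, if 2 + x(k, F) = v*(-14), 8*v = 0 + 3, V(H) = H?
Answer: -823 + I*√39365/2 ≈ -823.0 + 99.203*I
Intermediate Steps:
v = 3/8 (v = (0 + 3)/8 = (⅛)*3 = 3/8 ≈ 0.37500)
x(k, F) = -29/4 (x(k, F) = -2 + (3/8)*(-14) = -2 - 21/4 = -29/4)
(-17651 + √(-9834 + x(V(5), -33))) + 16828 = (-17651 + √(-9834 - 29/4)) + 16828 = (-17651 + √(-39365/4)) + 16828 = (-17651 + I*√39365/2) + 16828 = -823 + I*√39365/2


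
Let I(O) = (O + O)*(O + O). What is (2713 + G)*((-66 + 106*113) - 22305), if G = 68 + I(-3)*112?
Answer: -70807509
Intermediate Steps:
I(O) = 4*O² (I(O) = (2*O)*(2*O) = 4*O²)
G = 4100 (G = 68 + (4*(-3)²)*112 = 68 + (4*9)*112 = 68 + 36*112 = 68 + 4032 = 4100)
(2713 + G)*((-66 + 106*113) - 22305) = (2713 + 4100)*((-66 + 106*113) - 22305) = 6813*((-66 + 11978) - 22305) = 6813*(11912 - 22305) = 6813*(-10393) = -70807509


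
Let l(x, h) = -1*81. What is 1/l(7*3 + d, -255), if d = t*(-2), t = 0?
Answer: -1/81 ≈ -0.012346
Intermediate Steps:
d = 0 (d = 0*(-2) = 0)
l(x, h) = -81
1/l(7*3 + d, -255) = 1/(-81) = -1/81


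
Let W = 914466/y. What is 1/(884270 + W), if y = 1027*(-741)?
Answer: 253669/224311581808 ≈ 1.1309e-6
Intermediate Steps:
y = -761007
W = -304822/253669 (W = 914466/(-761007) = 914466*(-1/761007) = -304822/253669 ≈ -1.2017)
1/(884270 + W) = 1/(884270 - 304822/253669) = 1/(224311581808/253669) = 253669/224311581808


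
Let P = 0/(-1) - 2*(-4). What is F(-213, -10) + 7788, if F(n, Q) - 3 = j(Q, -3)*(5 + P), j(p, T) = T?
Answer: 7752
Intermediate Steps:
P = 8 (P = 0*(-1) + 8 = 0 + 8 = 8)
F(n, Q) = -36 (F(n, Q) = 3 - 3*(5 + 8) = 3 - 3*13 = 3 - 39 = -36)
F(-213, -10) + 7788 = -36 + 7788 = 7752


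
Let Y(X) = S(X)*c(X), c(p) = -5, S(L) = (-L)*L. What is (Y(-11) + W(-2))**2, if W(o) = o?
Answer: 363609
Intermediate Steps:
S(L) = -L**2
Y(X) = 5*X**2 (Y(X) = -X**2*(-5) = 5*X**2)
(Y(-11) + W(-2))**2 = (5*(-11)**2 - 2)**2 = (5*121 - 2)**2 = (605 - 2)**2 = 603**2 = 363609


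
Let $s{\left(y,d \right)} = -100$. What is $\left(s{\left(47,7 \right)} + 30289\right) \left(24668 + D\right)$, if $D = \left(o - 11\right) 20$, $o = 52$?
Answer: $769457232$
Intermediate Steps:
$D = 820$ ($D = \left(52 - 11\right) 20 = 41 \cdot 20 = 820$)
$\left(s{\left(47,7 \right)} + 30289\right) \left(24668 + D\right) = \left(-100 + 30289\right) \left(24668 + 820\right) = 30189 \cdot 25488 = 769457232$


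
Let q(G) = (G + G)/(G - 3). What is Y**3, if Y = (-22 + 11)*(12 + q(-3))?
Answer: -2924207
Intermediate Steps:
q(G) = 2*G/(-3 + G) (q(G) = (2*G)/(-3 + G) = 2*G/(-3 + G))
Y = -143 (Y = (-22 + 11)*(12 + 2*(-3)/(-3 - 3)) = -11*(12 + 2*(-3)/(-6)) = -11*(12 + 2*(-3)*(-1/6)) = -11*(12 + 1) = -11*13 = -143)
Y**3 = (-143)**3 = -2924207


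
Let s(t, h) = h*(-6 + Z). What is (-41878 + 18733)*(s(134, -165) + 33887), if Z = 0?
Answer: -807228165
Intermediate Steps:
s(t, h) = -6*h (s(t, h) = h*(-6 + 0) = h*(-6) = -6*h)
(-41878 + 18733)*(s(134, -165) + 33887) = (-41878 + 18733)*(-6*(-165) + 33887) = -23145*(990 + 33887) = -23145*34877 = -807228165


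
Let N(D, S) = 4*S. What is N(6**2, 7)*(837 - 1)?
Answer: 23408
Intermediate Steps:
N(6**2, 7)*(837 - 1) = (4*7)*(837 - 1) = 28*836 = 23408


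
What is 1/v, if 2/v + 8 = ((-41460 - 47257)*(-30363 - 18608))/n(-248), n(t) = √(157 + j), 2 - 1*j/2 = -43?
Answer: -4 + 334196939*√247/38 ≈ 1.3822e+8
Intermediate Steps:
j = 90 (j = 4 - 2*(-43) = 4 + 86 = 90)
n(t) = √247 (n(t) = √(157 + 90) = √247)
v = 2/(-8 + 334196939*√247/19) (v = 2/(-8 + ((-41460 - 47257)*(-30363 - 18608))/(√247)) = 2/(-8 + (-88717*(-48971))*(√247/247)) = 2/(-8 + 4344560207*(√247/247)) = 2/(-8 + 334196939*√247/19) ≈ 7.2349e-9)
1/v = 1/(304/1451938722480605157 + 668393878*√247/1451938722480605157)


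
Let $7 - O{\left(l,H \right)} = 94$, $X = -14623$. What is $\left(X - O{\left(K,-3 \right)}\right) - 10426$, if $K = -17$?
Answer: $-24962$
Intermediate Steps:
$O{\left(l,H \right)} = -87$ ($O{\left(l,H \right)} = 7 - 94 = -87$)
$\left(X - O{\left(K,-3 \right)}\right) - 10426 = \left(-14623 - -87\right) - 10426 = \left(-14623 + 87\right) - 10426 = -14536 - 10426 = -24962$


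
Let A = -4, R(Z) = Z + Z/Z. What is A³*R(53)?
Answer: -3456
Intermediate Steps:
R(Z) = 1 + Z (R(Z) = Z + 1 = 1 + Z)
A³*R(53) = (-4)³*(1 + 53) = -64*54 = -3456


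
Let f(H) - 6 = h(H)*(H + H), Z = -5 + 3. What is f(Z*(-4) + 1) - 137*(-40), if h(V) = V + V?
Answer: 5810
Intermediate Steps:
h(V) = 2*V
Z = -2
f(H) = 6 + 4*H² (f(H) = 6 + (2*H)*(H + H) = 6 + (2*H)*(2*H) = 6 + 4*H²)
f(Z*(-4) + 1) - 137*(-40) = (6 + 4*(-2*(-4) + 1)²) - 137*(-40) = (6 + 4*(8 + 1)²) + 5480 = (6 + 4*9²) + 5480 = (6 + 4*81) + 5480 = (6 + 324) + 5480 = 330 + 5480 = 5810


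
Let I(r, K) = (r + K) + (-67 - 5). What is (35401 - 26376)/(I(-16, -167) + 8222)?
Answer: 9025/7967 ≈ 1.1328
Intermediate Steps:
I(r, K) = -72 + K + r (I(r, K) = (K + r) - 72 = -72 + K + r)
(35401 - 26376)/(I(-16, -167) + 8222) = (35401 - 26376)/((-72 - 167 - 16) + 8222) = 9025/(-255 + 8222) = 9025/7967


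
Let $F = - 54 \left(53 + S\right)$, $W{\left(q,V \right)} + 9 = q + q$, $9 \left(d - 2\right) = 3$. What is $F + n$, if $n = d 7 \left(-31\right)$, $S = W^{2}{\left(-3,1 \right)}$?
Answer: $- \frac{46555}{3} \approx -15518.0$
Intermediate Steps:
$d = \frac{7}{3}$ ($d = 2 + \frac{1}{9} \cdot 3 = 2 + \frac{1}{3} = \frac{7}{3} \approx 2.3333$)
$W{\left(q,V \right)} = -9 + 2 q$ ($W{\left(q,V \right)} = -9 + \left(q + q\right) = -9 + 2 q$)
$S = 225$ ($S = \left(-9 + 2 \left(-3\right)\right)^{2} = \left(-9 - 6\right)^{2} = \left(-15\right)^{2} = 225$)
$F = -15012$ ($F = - 54 \left(53 + 225\right) = \left(-54\right) 278 = -15012$)
$n = - \frac{1519}{3}$ ($n = \frac{7}{3} \cdot 7 \left(-31\right) = \frac{49}{3} \left(-31\right) = - \frac{1519}{3} \approx -506.33$)
$F + n = -15012 - \frac{1519}{3} = - \frac{46555}{3}$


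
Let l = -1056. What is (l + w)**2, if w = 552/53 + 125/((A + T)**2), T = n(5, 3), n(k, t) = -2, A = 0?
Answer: 46241771521/44944 ≈ 1.0289e+6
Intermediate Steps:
T = -2
w = 8833/212 (w = 552/53 + 125/((0 - 2)**2) = 552*(1/53) + 125/((-2)**2) = 552/53 + 125/4 = 8833/212 ≈ 41.665)
(l + w)**2 = (-1056 + 8833/212)**2 = (-215039/212)**2 = 46241771521/44944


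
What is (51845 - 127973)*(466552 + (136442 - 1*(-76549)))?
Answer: -51732249504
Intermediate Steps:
(51845 - 127973)*(466552 + (136442 - 1*(-76549))) = -76128*(466552 + (136442 + 76549)) = -76128*(466552 + 212991) = -76128*679543 = -51732249504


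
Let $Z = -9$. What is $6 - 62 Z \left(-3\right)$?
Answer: $-1668$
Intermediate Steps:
$6 - 62 Z \left(-3\right) = 6 - 62 \left(\left(-9\right) \left(-3\right)\right) = 6 - 1674 = -1668$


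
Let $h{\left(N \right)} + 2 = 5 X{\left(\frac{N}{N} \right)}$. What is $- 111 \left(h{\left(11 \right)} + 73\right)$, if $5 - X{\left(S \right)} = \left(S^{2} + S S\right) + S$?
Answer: $-8991$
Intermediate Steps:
$X{\left(S \right)} = 5 - S - 2 S^{2}$ ($X{\left(S \right)} = 5 - \left(\left(S^{2} + S S\right) + S\right) = 5 - \left(\left(S^{2} + S^{2}\right) + S\right) = 5 - \left(2 S^{2} + S\right) = 5 - \left(S + 2 S^{2}\right) = 5 - S - 2 S^{2}$)
$h{\left(N \right)} = 8$ ($h{\left(N \right)} = -2 + 5 \left(5 - \frac{N}{N} - 2 \left(\frac{N}{N}\right)^{2}\right) = -2 + 5 \left(5 - 1 - 2 \cdot 1^{2}\right) = -2 + 5 \left(5 - 1 - 2\right) = -2 + 5 \cdot 2 = -2 + 10 = 8$)
$- 111 \left(h{\left(11 \right)} + 73\right) = - 111 \left(8 + 73\right) = \left(-111\right) 81 = -8991$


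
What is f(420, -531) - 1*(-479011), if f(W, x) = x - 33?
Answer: 478447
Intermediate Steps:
f(W, x) = -33 + x
f(420, -531) - 1*(-479011) = (-33 - 531) - 1*(-479011) = -564 + 479011 = 478447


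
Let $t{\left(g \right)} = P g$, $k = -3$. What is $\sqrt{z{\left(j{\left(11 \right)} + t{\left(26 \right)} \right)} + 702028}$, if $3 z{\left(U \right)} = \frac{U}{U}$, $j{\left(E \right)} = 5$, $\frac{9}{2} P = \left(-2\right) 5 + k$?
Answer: $\frac{\sqrt{6318255}}{3} \approx 837.87$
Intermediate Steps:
$P = - \frac{26}{9}$ ($P = \frac{2 \left(\left(-2\right) 5 - 3\right)}{9} = \frac{2 \left(-10 - 3\right)}{9} = \frac{2}{9} \left(-13\right) = - \frac{26}{9} \approx -2.8889$)
$t{\left(g \right)} = - \frac{26 g}{9}$
$z{\left(U \right)} = \frac{1}{3}$ ($z{\left(U \right)} = \frac{U \frac{1}{U}}{3} = \frac{1}{3} \cdot 1 = \frac{1}{3}$)
$\sqrt{z{\left(j{\left(11 \right)} + t{\left(26 \right)} \right)} + 702028} = \sqrt{\frac{1}{3} + 702028} = \sqrt{\frac{2106085}{3}} = \frac{\sqrt{6318255}}{3}$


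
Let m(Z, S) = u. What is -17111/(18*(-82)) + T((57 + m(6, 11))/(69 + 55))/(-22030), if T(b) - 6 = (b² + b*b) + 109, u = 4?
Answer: 724180530931/62496290160 ≈ 11.588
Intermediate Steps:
m(Z, S) = 4
T(b) = 115 + 2*b² (T(b) = 6 + ((b² + b*b) + 109) = 6 + ((b² + b²) + 109) = 6 + (2*b² + 109) = 6 + (109 + 2*b²) = 115 + 2*b²)
-17111/(18*(-82)) + T((57 + m(6, 11))/(69 + 55))/(-22030) = -17111/(18*(-82)) + (115 + 2*((57 + 4)/(69 + 55))²)/(-22030) = -17111/(-1476) + (115 + 2*(61/124)²)*(-1/22030) = -17111*(-1/1476) + (115 + 2*(61*(1/124))²)*(-1/22030) = 17111/1476 + (115 + 2*(61/124)²)*(-1/22030) = 17111/1476 + (115 + 2*(3721/15376))*(-1/22030) = 17111/1476 + (115 + 3721/7688)*(-1/22030) = 17111/1476 + (887841/7688)*(-1/22030) = 17111/1476 - 887841/169366640 = 724180530931/62496290160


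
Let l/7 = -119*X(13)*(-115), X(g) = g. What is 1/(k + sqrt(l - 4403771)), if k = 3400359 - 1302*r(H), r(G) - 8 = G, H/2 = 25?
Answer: 1108281/3684861377695 - 2*I*sqrt(789609)/11054584133085 ≈ 3.0077e-7 - 1.6077e-10*I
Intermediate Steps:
H = 50 (H = 2*25 = 50)
r(G) = 8 + G
l = 1245335 (l = 7*(-119*13*(-115)) = 7*(-1547*(-115)) = 7*177905 = 1245335)
k = 3324843 (k = 3400359 - 1302*(8 + 50) = 3400359 - 1302*58 = 3400359 - 1*75516 = 3400359 - 75516 = 3324843)
1/(k + sqrt(l - 4403771)) = 1/(3324843 + sqrt(1245335 - 4403771)) = 1/(3324843 + sqrt(-3158436)) = 1/(3324843 + 2*I*sqrt(789609))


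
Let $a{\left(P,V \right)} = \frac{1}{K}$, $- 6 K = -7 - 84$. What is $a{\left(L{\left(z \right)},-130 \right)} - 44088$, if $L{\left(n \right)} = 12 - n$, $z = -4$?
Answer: $- \frac{4012002}{91} \approx -44088.0$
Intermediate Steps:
$K = \frac{91}{6}$ ($K = - \frac{-7 - 84}{6} = \left(- \frac{1}{6}\right) \left(-91\right) = \frac{91}{6} \approx 15.167$)
$a{\left(P,V \right)} = \frac{6}{91}$ ($a{\left(P,V \right)} = \frac{1}{\frac{91}{6}} = \frac{6}{91}$)
$a{\left(L{\left(z \right)},-130 \right)} - 44088 = \frac{6}{91} - 44088 = - \frac{4012002}{91}$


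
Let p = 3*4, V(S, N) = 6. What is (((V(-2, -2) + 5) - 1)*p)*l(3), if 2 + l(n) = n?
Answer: 120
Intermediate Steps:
p = 12
l(n) = -2 + n
(((V(-2, -2) + 5) - 1)*p)*l(3) = (((6 + 5) - 1)*12)*(-2 + 3) = ((11 - 1)*12)*1 = (10*12)*1 = 120*1 = 120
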